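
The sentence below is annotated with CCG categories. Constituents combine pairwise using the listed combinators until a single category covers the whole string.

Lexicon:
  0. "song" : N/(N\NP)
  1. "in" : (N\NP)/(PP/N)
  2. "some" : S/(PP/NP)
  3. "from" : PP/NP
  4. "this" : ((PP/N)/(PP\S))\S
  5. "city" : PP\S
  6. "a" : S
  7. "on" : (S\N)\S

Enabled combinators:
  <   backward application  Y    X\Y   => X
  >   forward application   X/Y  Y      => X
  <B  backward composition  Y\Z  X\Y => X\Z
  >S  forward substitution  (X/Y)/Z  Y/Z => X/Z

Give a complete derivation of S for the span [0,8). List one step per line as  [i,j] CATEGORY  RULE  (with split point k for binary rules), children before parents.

[0,1] N/(N\NP)  lex  "song"
[1,2] (N\NP)/(PP/N)  lex  "in"
[2,3] S/(PP/NP)  lex  "some"
[3,4] PP/NP  lex  "from"
[2,4] S  >  k=3
[4,5] ((PP/N)/(PP\S))\S  lex  "this"
[2,5] (PP/N)/(PP\S)  <  k=4
[5,6] PP\S  lex  "city"
[2,6] PP/N  >  k=5
[1,6] N\NP  >  k=2
[0,6] N  >  k=1
[6,7] S  lex  "a"
[7,8] (S\N)\S  lex  "on"
[6,8] S\N  <  k=7
[0,8] S  <  k=6

[0,8] S   <
  [0,6] N   >
    [0,1] "song" : N/(N\NP)
    [1,6] N\NP   >
      [1,2] "in" : (N\NP)/(PP/N)
      [2,6] PP/N   >
        [2,5] (PP/N)/(PP\S)   <
          [2,4] S   >
            [2,3] "some" : S/(PP/NP)
            [3,4] "from" : PP/NP
          [4,5] "this" : ((PP/N)/(PP\S))\S
        [5,6] "city" : PP\S
  [6,8] S\N   <
    [6,7] "a" : S
    [7,8] "on" : (S\N)\S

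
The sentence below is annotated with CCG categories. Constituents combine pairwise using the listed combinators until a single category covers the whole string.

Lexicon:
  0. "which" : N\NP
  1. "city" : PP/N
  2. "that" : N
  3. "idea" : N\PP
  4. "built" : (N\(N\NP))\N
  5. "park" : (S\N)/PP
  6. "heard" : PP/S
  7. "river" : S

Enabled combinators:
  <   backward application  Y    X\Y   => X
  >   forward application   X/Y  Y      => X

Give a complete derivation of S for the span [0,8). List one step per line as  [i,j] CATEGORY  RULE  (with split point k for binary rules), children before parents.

[0,8] S   <
  [0,5] N   <
    [0,1] "which" : N\NP
    [1,5] N\(N\NP)   <
      [1,4] N   <
        [1,3] PP   >
          [1,2] "city" : PP/N
          [2,3] "that" : N
        [3,4] "idea" : N\PP
      [4,5] "built" : (N\(N\NP))\N
  [5,8] S\N   >
    [5,6] "park" : (S\N)/PP
    [6,8] PP   >
      [6,7] "heard" : PP/S
      [7,8] "river" : S

[0,1] N\NP  lex  "which"
[1,2] PP/N  lex  "city"
[2,3] N  lex  "that"
[1,3] PP  >  k=2
[3,4] N\PP  lex  "idea"
[1,4] N  <  k=3
[4,5] (N\(N\NP))\N  lex  "built"
[1,5] N\(N\NP)  <  k=4
[0,5] N  <  k=1
[5,6] (S\N)/PP  lex  "park"
[6,7] PP/S  lex  "heard"
[7,8] S  lex  "river"
[6,8] PP  >  k=7
[5,8] S\N  >  k=6
[0,8] S  <  k=5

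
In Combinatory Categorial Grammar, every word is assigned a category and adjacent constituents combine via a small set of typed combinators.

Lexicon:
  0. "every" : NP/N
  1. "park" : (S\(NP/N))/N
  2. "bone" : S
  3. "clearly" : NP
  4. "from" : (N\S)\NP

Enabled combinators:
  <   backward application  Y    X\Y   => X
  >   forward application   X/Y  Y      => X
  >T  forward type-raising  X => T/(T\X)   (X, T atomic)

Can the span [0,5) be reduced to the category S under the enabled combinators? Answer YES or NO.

YES

[0,5] S   <
  [0,1] "every" : NP/N
  [1,5] S\(NP/N)   >
    [1,2] "park" : (S\(NP/N))/N
    [2,5] N   >
      [2,3] N/(N\S)   >T
        [2,3] "bone" : S
      [3,5] N\S   <
        [3,4] "clearly" : NP
        [4,5] "from" : (N\S)\NP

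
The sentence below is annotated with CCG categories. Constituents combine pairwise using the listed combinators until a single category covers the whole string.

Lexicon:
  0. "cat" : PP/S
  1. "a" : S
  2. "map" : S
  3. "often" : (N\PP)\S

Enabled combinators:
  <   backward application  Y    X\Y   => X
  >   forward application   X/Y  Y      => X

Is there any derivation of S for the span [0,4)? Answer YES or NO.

PP/S S S (N\PP)\S
CKY chart[0,4] = {N}; S ∉ chart

NO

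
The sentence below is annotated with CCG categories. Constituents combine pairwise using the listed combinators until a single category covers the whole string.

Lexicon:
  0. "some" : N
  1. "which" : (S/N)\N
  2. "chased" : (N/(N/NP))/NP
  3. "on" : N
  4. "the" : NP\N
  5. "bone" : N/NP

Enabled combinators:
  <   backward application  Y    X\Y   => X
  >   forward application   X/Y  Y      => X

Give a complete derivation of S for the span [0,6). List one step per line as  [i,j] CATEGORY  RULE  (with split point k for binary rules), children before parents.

[0,1] N  lex  "some"
[1,2] (S/N)\N  lex  "which"
[0,2] S/N  <  k=1
[2,3] (N/(N/NP))/NP  lex  "chased"
[3,4] N  lex  "on"
[4,5] NP\N  lex  "the"
[3,5] NP  <  k=4
[2,5] N/(N/NP)  >  k=3
[5,6] N/NP  lex  "bone"
[2,6] N  >  k=5
[0,6] S  >  k=2

[0,6] S   >
  [0,2] S/N   <
    [0,1] "some" : N
    [1,2] "which" : (S/N)\N
  [2,6] N   >
    [2,5] N/(N/NP)   >
      [2,3] "chased" : (N/(N/NP))/NP
      [3,5] NP   <
        [3,4] "on" : N
        [4,5] "the" : NP\N
    [5,6] "bone" : N/NP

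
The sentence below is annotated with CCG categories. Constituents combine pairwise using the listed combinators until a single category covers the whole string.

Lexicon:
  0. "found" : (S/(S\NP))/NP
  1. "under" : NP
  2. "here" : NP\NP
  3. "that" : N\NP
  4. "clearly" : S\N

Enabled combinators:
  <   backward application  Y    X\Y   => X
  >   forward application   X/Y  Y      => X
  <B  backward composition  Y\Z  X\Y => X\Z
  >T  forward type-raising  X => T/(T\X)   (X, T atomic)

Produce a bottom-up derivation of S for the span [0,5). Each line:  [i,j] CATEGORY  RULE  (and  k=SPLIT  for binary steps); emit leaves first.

[0,5] S   >
  [0,2] S/(S\NP)   >
    [0,1] "found" : (S/(S\NP))/NP
    [1,2] "under" : NP
  [2,5] S\NP   <B
    [2,4] N\NP   <B
      [2,3] "here" : NP\NP
      [3,4] "that" : N\NP
    [4,5] "clearly" : S\N

[0,1] (S/(S\NP))/NP  lex  "found"
[1,2] NP  lex  "under"
[0,2] S/(S\NP)  >  k=1
[2,3] NP\NP  lex  "here"
[3,4] N\NP  lex  "that"
[2,4] N\NP  <B  k=3
[4,5] S\N  lex  "clearly"
[2,5] S\NP  <B  k=4
[0,5] S  >  k=2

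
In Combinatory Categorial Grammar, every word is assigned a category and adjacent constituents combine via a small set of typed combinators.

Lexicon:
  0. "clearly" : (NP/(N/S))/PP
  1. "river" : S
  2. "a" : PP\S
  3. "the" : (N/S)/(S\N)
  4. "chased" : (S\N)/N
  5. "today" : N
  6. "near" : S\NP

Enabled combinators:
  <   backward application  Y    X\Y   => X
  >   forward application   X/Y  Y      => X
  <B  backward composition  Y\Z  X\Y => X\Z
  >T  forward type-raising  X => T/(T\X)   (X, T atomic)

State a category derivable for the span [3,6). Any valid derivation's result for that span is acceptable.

N/S

[0,7] S   <
  [0,6] NP   >
    [0,3] NP/(N/S)   >
      [0,1] "clearly" : (NP/(N/S))/PP
      [1,3] PP   <
        [1,2] "river" : S
        [2,3] "a" : PP\S
    [3,6] N/S   >
      [3,4] "the" : (N/S)/(S\N)
      [4,6] S\N   >
        [4,5] "chased" : (S\N)/N
        [5,6] "today" : N
  [6,7] "near" : S\NP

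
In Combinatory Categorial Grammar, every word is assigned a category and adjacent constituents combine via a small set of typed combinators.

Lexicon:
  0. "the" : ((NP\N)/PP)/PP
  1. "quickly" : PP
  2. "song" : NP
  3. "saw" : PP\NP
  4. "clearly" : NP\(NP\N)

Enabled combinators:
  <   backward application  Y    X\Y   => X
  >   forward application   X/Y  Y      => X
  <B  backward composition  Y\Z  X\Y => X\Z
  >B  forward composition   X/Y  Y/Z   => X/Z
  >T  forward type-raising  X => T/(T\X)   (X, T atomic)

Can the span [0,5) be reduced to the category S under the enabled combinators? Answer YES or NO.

((NP\N)/PP)/PP PP NP PP\NP NP\(NP\N)
CKY chart[0,5] = {N/(N\NP), NP, NP/(NP\NP), PP/(PP\NP), S/(S\NP)}; S ∉ chart

NO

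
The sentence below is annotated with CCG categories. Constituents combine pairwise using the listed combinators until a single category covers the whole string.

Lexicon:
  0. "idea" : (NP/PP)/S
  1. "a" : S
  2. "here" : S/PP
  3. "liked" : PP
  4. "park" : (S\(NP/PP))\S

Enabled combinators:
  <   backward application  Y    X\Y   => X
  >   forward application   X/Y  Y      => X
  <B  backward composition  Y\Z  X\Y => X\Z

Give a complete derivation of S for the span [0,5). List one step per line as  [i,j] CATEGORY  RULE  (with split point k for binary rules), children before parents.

[0,5] S   <
  [0,2] NP/PP   >
    [0,1] "idea" : (NP/PP)/S
    [1,2] "a" : S
  [2,5] S\(NP/PP)   <
    [2,4] S   >
      [2,3] "here" : S/PP
      [3,4] "liked" : PP
    [4,5] "park" : (S\(NP/PP))\S

[0,1] (NP/PP)/S  lex  "idea"
[1,2] S  lex  "a"
[0,2] NP/PP  >  k=1
[2,3] S/PP  lex  "here"
[3,4] PP  lex  "liked"
[2,4] S  >  k=3
[4,5] (S\(NP/PP))\S  lex  "park"
[2,5] S\(NP/PP)  <  k=4
[0,5] S  <  k=2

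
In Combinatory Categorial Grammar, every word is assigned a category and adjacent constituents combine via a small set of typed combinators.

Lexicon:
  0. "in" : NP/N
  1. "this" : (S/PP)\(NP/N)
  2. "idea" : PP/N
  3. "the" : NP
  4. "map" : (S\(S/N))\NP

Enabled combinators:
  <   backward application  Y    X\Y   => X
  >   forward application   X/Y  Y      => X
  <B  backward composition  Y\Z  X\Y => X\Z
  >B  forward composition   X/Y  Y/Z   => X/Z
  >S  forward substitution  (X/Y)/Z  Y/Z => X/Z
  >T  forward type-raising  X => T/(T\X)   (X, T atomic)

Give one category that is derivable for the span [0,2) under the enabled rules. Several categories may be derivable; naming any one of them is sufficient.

S/PP

[0,5] S   <
  [0,3] S/N   >B
    [0,2] S/PP   <
      [0,1] "in" : NP/N
      [1,2] "this" : (S/PP)\(NP/N)
    [2,3] "idea" : PP/N
  [3,5] S\(S/N)   <
    [3,4] "the" : NP
    [4,5] "map" : (S\(S/N))\NP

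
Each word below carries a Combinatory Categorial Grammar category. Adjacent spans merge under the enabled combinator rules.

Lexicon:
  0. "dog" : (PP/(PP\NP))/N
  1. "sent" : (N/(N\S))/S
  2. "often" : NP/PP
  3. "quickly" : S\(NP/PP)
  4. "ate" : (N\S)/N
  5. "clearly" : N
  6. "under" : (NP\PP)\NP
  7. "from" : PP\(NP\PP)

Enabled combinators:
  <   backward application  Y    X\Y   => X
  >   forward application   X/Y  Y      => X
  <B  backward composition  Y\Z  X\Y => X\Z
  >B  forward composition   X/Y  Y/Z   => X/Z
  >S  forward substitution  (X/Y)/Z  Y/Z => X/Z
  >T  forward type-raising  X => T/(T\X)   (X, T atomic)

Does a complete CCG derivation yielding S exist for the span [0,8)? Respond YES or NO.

(PP/(PP\NP))/N (N/(N\S))/S NP/PP S\(NP/PP) (N\S)/N N (NP\PP)\NP PP\(NP\PP)
CKY chart[0,8] = {N/(N\PP), NP/(NP\PP), PP, PP/(PP\PP), S/(S\PP)}; S ∉ chart

NO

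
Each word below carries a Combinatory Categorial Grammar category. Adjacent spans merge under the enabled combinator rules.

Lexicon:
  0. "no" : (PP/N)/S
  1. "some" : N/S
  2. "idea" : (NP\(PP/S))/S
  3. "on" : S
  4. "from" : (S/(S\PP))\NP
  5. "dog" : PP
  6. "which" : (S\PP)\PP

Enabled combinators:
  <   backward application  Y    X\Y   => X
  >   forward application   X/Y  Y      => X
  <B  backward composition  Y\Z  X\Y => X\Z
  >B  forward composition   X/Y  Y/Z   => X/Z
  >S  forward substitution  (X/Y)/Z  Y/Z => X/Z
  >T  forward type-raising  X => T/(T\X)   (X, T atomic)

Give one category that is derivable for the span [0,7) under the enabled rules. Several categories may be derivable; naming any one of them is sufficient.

[0,7] S   >
  [0,5] S/(S\PP)   <
    [0,4] NP   <
      [0,2] PP/S   >S
        [0,1] "no" : (PP/N)/S
        [1,2] "some" : N/S
      [2,4] NP\(PP/S)   >
        [2,3] "idea" : (NP\(PP/S))/S
        [3,4] "on" : S
    [4,5] "from" : (S/(S\PP))\NP
  [5,7] S\PP   <
    [5,6] "dog" : PP
    [6,7] "which" : (S\PP)\PP

S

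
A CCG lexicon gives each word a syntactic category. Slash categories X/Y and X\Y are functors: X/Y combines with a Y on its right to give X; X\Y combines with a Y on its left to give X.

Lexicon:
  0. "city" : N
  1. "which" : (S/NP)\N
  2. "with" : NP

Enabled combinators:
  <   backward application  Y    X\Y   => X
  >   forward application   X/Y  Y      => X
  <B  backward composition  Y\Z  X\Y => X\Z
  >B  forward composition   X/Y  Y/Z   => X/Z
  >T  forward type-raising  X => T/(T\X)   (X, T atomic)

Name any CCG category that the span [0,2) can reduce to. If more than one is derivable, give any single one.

[0,3] S   >
  [0,2] S/NP   <
    [0,1] "city" : N
    [1,2] "which" : (S/NP)\N
  [2,3] "with" : NP

S/NP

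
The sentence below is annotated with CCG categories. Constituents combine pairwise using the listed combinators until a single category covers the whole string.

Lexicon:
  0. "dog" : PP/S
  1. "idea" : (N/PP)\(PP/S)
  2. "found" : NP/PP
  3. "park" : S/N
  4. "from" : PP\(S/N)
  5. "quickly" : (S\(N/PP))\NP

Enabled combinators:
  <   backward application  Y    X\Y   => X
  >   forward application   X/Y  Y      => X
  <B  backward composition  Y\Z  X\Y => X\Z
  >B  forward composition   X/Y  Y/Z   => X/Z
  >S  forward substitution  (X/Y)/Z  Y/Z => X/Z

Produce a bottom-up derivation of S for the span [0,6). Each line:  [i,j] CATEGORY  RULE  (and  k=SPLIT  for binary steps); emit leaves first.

[0,6] S   <
  [0,2] N/PP   <
    [0,1] "dog" : PP/S
    [1,2] "idea" : (N/PP)\(PP/S)
  [2,6] S\(N/PP)   <
    [2,5] NP   >
      [2,3] "found" : NP/PP
      [3,5] PP   <
        [3,4] "park" : S/N
        [4,5] "from" : PP\(S/N)
    [5,6] "quickly" : (S\(N/PP))\NP

[0,1] PP/S  lex  "dog"
[1,2] (N/PP)\(PP/S)  lex  "idea"
[0,2] N/PP  <  k=1
[2,3] NP/PP  lex  "found"
[3,4] S/N  lex  "park"
[4,5] PP\(S/N)  lex  "from"
[3,5] PP  <  k=4
[2,5] NP  >  k=3
[5,6] (S\(N/PP))\NP  lex  "quickly"
[2,6] S\(N/PP)  <  k=5
[0,6] S  <  k=2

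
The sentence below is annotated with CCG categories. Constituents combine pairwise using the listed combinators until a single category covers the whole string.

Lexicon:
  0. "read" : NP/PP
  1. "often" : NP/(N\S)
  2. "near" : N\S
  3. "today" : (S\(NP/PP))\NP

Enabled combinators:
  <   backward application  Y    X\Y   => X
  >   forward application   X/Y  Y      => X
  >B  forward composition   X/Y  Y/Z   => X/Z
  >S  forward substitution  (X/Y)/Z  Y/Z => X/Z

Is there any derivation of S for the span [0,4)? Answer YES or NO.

[0,4] S   <
  [0,1] "read" : NP/PP
  [1,4] S\(NP/PP)   <
    [1,3] NP   >
      [1,2] "often" : NP/(N\S)
      [2,3] "near" : N\S
    [3,4] "today" : (S\(NP/PP))\NP

YES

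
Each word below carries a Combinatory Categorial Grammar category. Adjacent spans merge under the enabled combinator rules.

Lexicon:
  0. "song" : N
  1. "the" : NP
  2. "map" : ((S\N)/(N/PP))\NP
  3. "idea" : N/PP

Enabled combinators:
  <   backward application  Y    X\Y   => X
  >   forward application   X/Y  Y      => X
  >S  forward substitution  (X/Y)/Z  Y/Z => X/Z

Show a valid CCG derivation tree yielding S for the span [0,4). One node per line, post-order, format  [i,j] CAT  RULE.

[0,4] S   <
  [0,1] "song" : N
  [1,4] S\N   >
    [1,3] (S\N)/(N/PP)   <
      [1,2] "the" : NP
      [2,3] "map" : ((S\N)/(N/PP))\NP
    [3,4] "idea" : N/PP

[0,1] N  lex  "song"
[1,2] NP  lex  "the"
[2,3] ((S\N)/(N/PP))\NP  lex  "map"
[1,3] (S\N)/(N/PP)  <  k=2
[3,4] N/PP  lex  "idea"
[1,4] S\N  >  k=3
[0,4] S  <  k=1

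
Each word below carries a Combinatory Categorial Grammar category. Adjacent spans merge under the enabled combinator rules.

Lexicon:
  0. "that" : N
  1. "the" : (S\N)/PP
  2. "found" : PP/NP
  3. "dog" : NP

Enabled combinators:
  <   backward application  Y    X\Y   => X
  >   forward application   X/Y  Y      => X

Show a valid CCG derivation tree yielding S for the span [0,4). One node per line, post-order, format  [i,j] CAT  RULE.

[0,4] S   <
  [0,1] "that" : N
  [1,4] S\N   >
    [1,2] "the" : (S\N)/PP
    [2,4] PP   >
      [2,3] "found" : PP/NP
      [3,4] "dog" : NP

[0,1] N  lex  "that"
[1,2] (S\N)/PP  lex  "the"
[2,3] PP/NP  lex  "found"
[3,4] NP  lex  "dog"
[2,4] PP  >  k=3
[1,4] S\N  >  k=2
[0,4] S  <  k=1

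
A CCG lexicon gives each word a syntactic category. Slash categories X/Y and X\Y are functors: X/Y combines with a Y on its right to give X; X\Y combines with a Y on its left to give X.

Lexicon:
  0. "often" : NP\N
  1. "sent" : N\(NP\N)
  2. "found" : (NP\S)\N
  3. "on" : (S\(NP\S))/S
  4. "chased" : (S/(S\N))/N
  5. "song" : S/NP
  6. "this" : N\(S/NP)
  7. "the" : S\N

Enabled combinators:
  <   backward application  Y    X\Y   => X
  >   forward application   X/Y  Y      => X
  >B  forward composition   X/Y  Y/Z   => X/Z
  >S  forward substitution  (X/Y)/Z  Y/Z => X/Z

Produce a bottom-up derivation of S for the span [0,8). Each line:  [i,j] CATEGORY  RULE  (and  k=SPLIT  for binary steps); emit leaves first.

[0,1] NP\N  lex  "often"
[1,2] N\(NP\N)  lex  "sent"
[0,2] N  <  k=1
[2,3] (NP\S)\N  lex  "found"
[0,3] NP\S  <  k=2
[3,4] (S\(NP\S))/S  lex  "on"
[4,5] (S/(S\N))/N  lex  "chased"
[5,6] S/NP  lex  "song"
[6,7] N\(S/NP)  lex  "this"
[5,7] N  <  k=6
[4,7] S/(S\N)  >  k=5
[7,8] S\N  lex  "the"
[4,8] S  >  k=7
[3,8] S\(NP\S)  >  k=4
[0,8] S  <  k=3

[0,8] S   <
  [0,3] NP\S   <
    [0,2] N   <
      [0,1] "often" : NP\N
      [1,2] "sent" : N\(NP\N)
    [2,3] "found" : (NP\S)\N
  [3,8] S\(NP\S)   >
    [3,4] "on" : (S\(NP\S))/S
    [4,8] S   >
      [4,7] S/(S\N)   >
        [4,5] "chased" : (S/(S\N))/N
        [5,7] N   <
          [5,6] "song" : S/NP
          [6,7] "this" : N\(S/NP)
      [7,8] "the" : S\N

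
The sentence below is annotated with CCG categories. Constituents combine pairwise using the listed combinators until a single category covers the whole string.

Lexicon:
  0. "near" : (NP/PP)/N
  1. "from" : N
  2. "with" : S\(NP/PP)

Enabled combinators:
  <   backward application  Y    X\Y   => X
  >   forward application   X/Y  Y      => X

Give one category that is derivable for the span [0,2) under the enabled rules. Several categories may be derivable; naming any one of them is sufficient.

[0,3] S   <
  [0,2] NP/PP   >
    [0,1] "near" : (NP/PP)/N
    [1,2] "from" : N
  [2,3] "with" : S\(NP/PP)

NP/PP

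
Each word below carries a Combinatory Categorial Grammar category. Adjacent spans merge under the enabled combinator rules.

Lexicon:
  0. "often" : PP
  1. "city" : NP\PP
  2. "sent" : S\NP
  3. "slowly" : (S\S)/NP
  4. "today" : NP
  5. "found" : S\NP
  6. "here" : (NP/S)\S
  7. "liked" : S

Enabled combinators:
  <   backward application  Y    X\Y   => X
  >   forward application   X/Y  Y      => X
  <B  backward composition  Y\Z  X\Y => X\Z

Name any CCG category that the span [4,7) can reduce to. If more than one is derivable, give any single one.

NP/S

[0,8] S   <
  [0,1] "often" : PP
  [1,8] S\PP   <B
    [1,3] S\PP   <B
      [1,2] "city" : NP\PP
      [2,3] "sent" : S\NP
    [3,8] S\S   >
      [3,4] "slowly" : (S\S)/NP
      [4,8] NP   >
        [4,7] NP/S   <
          [4,6] S   <
            [4,5] "today" : NP
            [5,6] "found" : S\NP
          [6,7] "here" : (NP/S)\S
        [7,8] "liked" : S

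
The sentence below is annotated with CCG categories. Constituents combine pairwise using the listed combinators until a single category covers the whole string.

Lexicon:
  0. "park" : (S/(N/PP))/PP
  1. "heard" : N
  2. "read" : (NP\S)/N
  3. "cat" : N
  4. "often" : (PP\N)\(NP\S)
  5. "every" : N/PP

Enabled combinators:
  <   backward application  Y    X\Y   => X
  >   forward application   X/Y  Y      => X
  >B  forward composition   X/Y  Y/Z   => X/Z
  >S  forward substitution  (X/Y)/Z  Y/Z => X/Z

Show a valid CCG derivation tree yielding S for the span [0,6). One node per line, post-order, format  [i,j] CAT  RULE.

[0,1] (S/(N/PP))/PP  lex  "park"
[1,2] N  lex  "heard"
[2,3] (NP\S)/N  lex  "read"
[3,4] N  lex  "cat"
[2,4] NP\S  >  k=3
[4,5] (PP\N)\(NP\S)  lex  "often"
[2,5] PP\N  <  k=4
[1,5] PP  <  k=2
[0,5] S/(N/PP)  >  k=1
[5,6] N/PP  lex  "every"
[0,6] S  >  k=5

[0,6] S   >
  [0,5] S/(N/PP)   >
    [0,1] "park" : (S/(N/PP))/PP
    [1,5] PP   <
      [1,2] "heard" : N
      [2,5] PP\N   <
        [2,4] NP\S   >
          [2,3] "read" : (NP\S)/N
          [3,4] "cat" : N
        [4,5] "often" : (PP\N)\(NP\S)
  [5,6] "every" : N/PP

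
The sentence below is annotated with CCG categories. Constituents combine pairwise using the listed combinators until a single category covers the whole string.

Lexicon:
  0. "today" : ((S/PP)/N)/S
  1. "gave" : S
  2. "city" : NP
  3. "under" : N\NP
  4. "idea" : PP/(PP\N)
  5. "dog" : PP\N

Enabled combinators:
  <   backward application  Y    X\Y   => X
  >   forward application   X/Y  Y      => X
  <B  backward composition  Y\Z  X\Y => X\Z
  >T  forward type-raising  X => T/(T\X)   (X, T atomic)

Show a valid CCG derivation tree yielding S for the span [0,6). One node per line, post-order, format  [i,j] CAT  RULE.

[0,6] S   >
  [0,4] S/PP   >
    [0,2] (S/PP)/N   >
      [0,1] "today" : ((S/PP)/N)/S
      [1,2] "gave" : S
    [2,4] N   <
      [2,3] "city" : NP
      [3,4] "under" : N\NP
  [4,6] PP   >
    [4,5] "idea" : PP/(PP\N)
    [5,6] "dog" : PP\N

[0,1] ((S/PP)/N)/S  lex  "today"
[1,2] S  lex  "gave"
[0,2] (S/PP)/N  >  k=1
[2,3] NP  lex  "city"
[3,4] N\NP  lex  "under"
[2,4] N  <  k=3
[0,4] S/PP  >  k=2
[4,5] PP/(PP\N)  lex  "idea"
[5,6] PP\N  lex  "dog"
[4,6] PP  >  k=5
[0,6] S  >  k=4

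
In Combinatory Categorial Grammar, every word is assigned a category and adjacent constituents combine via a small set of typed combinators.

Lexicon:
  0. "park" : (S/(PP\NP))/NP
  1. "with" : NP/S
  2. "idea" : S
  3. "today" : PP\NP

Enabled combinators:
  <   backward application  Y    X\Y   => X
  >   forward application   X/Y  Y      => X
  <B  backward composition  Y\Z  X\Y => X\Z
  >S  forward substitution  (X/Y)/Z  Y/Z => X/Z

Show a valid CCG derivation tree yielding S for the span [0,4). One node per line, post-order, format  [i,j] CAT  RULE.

[0,1] (S/(PP\NP))/NP  lex  "park"
[1,2] NP/S  lex  "with"
[2,3] S  lex  "idea"
[1,3] NP  >  k=2
[0,3] S/(PP\NP)  >  k=1
[3,4] PP\NP  lex  "today"
[0,4] S  >  k=3

[0,4] S   >
  [0,3] S/(PP\NP)   >
    [0,1] "park" : (S/(PP\NP))/NP
    [1,3] NP   >
      [1,2] "with" : NP/S
      [2,3] "idea" : S
  [3,4] "today" : PP\NP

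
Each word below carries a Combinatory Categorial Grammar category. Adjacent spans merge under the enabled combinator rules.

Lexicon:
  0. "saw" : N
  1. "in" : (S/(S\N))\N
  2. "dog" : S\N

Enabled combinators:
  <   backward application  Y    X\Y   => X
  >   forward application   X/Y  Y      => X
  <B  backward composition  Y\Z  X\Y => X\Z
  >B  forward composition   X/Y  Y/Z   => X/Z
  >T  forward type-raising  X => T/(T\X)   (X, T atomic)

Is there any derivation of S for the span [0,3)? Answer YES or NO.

[0,3] S   >
  [0,2] S/(S\N)   <
    [0,1] "saw" : N
    [1,2] "in" : (S/(S\N))\N
  [2,3] "dog" : S\N

YES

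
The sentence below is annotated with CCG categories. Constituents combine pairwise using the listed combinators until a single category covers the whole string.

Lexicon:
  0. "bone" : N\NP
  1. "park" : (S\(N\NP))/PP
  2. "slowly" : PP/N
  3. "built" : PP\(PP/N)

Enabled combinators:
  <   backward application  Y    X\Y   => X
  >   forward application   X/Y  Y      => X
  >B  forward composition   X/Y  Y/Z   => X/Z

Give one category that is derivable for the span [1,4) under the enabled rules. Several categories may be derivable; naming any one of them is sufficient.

S\(N\NP)

[0,4] S   <
  [0,1] "bone" : N\NP
  [1,4] S\(N\NP)   >
    [1,2] "park" : (S\(N\NP))/PP
    [2,4] PP   <
      [2,3] "slowly" : PP/N
      [3,4] "built" : PP\(PP/N)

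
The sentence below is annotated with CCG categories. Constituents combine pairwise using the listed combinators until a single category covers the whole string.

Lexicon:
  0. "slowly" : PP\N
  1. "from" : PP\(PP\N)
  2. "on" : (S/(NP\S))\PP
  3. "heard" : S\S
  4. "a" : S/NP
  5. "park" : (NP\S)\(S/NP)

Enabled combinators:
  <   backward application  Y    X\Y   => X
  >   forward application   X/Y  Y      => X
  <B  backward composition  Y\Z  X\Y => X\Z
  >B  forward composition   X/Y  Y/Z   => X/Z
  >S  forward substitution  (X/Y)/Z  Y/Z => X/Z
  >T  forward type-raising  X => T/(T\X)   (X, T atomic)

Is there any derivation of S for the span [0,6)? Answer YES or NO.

YES

[0,6] S   >
  [0,3] S/(NP\S)   <
    [0,2] PP   <
      [0,1] "slowly" : PP\N
      [1,2] "from" : PP\(PP\N)
    [2,3] "on" : (S/(NP\S))\PP
  [3,6] NP\S   <B
    [3,4] "heard" : S\S
    [4,6] NP\S   <
      [4,5] "a" : S/NP
      [5,6] "park" : (NP\S)\(S/NP)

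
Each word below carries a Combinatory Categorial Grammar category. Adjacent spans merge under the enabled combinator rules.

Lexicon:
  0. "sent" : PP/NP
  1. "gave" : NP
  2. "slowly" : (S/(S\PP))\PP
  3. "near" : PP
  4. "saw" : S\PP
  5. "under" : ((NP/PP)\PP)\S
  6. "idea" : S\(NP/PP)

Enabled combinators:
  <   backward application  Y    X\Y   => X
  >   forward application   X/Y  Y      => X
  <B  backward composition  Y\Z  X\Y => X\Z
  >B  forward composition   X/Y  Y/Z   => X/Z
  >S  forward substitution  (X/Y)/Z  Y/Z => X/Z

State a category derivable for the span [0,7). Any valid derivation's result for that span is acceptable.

[0,7] S   >
  [0,3] S/(S\PP)   <
    [0,2] PP   >
      [0,1] "sent" : PP/NP
      [1,2] "gave" : NP
    [2,3] "slowly" : (S/(S\PP))\PP
  [3,7] S\PP   <B
    [3,6] (NP/PP)\PP   <
      [3,5] S   <
        [3,4] "near" : PP
        [4,5] "saw" : S\PP
      [5,6] "under" : ((NP/PP)\PP)\S
    [6,7] "idea" : S\(NP/PP)

S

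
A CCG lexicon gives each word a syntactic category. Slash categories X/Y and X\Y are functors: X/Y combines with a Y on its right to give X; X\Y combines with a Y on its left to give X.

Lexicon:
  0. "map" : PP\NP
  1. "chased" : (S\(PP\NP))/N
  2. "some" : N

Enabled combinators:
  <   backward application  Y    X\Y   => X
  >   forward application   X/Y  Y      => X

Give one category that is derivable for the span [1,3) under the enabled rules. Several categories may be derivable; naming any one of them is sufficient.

[0,3] S   <
  [0,1] "map" : PP\NP
  [1,3] S\(PP\NP)   >
    [1,2] "chased" : (S\(PP\NP))/N
    [2,3] "some" : N

S\(PP\NP)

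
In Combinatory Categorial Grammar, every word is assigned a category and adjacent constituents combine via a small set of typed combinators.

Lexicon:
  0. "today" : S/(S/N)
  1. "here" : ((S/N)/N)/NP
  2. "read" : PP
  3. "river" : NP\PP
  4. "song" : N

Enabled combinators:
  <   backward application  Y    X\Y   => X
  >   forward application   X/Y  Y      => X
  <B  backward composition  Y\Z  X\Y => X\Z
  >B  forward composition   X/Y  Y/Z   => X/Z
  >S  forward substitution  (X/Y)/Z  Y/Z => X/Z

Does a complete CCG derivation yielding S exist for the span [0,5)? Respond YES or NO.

YES

[0,5] S   >
  [0,1] "today" : S/(S/N)
  [1,5] S/N   >
    [1,4] (S/N)/N   >
      [1,2] "here" : ((S/N)/N)/NP
      [2,4] NP   <
        [2,3] "read" : PP
        [3,4] "river" : NP\PP
    [4,5] "song" : N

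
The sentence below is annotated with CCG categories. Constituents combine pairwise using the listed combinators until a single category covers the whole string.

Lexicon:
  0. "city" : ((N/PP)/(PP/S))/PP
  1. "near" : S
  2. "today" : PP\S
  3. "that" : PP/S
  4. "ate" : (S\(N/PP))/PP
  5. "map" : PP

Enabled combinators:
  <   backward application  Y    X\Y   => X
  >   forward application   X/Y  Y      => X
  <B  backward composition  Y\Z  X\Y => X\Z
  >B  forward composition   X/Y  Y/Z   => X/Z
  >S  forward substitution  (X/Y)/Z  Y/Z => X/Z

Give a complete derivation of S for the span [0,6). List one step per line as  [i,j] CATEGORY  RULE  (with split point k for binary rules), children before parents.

[0,1] ((N/PP)/(PP/S))/PP  lex  "city"
[1,2] S  lex  "near"
[2,3] PP\S  lex  "today"
[1,3] PP  <  k=2
[0,3] (N/PP)/(PP/S)  >  k=1
[3,4] PP/S  lex  "that"
[0,4] N/PP  >  k=3
[4,5] (S\(N/PP))/PP  lex  "ate"
[5,6] PP  lex  "map"
[4,6] S\(N/PP)  >  k=5
[0,6] S  <  k=4

[0,6] S   <
  [0,4] N/PP   >
    [0,3] (N/PP)/(PP/S)   >
      [0,1] "city" : ((N/PP)/(PP/S))/PP
      [1,3] PP   <
        [1,2] "near" : S
        [2,3] "today" : PP\S
    [3,4] "that" : PP/S
  [4,6] S\(N/PP)   >
    [4,5] "ate" : (S\(N/PP))/PP
    [5,6] "map" : PP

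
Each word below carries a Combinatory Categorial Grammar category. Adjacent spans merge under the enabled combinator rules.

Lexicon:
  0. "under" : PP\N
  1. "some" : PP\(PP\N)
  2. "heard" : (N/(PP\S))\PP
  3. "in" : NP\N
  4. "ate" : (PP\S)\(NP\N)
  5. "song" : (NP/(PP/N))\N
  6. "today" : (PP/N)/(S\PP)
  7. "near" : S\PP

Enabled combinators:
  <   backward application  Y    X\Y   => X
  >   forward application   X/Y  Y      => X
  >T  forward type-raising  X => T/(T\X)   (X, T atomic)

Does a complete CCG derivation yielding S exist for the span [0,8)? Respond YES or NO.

PP\N PP\(PP\N) (N/(PP\S))\PP NP\N (PP\S)\(NP\N) (NP/(PP/N))\N (PP/N)/(S\PP) S\PP
CKY chart[0,8] = {N/(N\NP), NP, NP/(NP\NP), PP/(PP\NP), S/(S\NP)}; S ∉ chart

NO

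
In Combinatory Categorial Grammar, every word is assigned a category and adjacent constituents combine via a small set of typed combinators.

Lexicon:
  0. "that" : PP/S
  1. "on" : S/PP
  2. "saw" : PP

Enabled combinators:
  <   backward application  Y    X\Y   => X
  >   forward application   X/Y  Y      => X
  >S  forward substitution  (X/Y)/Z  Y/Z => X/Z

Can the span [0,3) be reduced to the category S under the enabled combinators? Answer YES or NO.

NO

PP/S S/PP PP
CKY chart[0,3] = {PP}; S ∉ chart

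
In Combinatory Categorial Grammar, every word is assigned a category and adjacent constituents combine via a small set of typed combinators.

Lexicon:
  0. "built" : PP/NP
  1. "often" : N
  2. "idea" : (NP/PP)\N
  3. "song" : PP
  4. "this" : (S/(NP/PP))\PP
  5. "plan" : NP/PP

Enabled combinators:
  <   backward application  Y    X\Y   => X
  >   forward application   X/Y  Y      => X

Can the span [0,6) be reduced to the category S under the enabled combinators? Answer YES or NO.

YES

[0,6] S   >
  [0,5] S/(NP/PP)   <
    [0,4] PP   >
      [0,1] "built" : PP/NP
      [1,4] NP   >
        [1,3] NP/PP   <
          [1,2] "often" : N
          [2,3] "idea" : (NP/PP)\N
        [3,4] "song" : PP
    [4,5] "this" : (S/(NP/PP))\PP
  [5,6] "plan" : NP/PP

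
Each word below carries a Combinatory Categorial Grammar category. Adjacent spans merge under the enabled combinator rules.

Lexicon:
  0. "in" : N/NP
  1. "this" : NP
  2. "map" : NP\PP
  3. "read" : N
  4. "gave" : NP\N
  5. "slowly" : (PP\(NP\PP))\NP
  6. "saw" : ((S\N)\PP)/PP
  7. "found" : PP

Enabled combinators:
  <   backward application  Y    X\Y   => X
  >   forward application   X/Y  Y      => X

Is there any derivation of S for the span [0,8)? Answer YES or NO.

YES

[0,8] S   <
  [0,2] N   >
    [0,1] "in" : N/NP
    [1,2] "this" : NP
  [2,8] S\N   <
    [2,6] PP   <
      [2,3] "map" : NP\PP
      [3,6] PP\(NP\PP)   <
        [3,5] NP   <
          [3,4] "read" : N
          [4,5] "gave" : NP\N
        [5,6] "slowly" : (PP\(NP\PP))\NP
    [6,8] (S\N)\PP   >
      [6,7] "saw" : ((S\N)\PP)/PP
      [7,8] "found" : PP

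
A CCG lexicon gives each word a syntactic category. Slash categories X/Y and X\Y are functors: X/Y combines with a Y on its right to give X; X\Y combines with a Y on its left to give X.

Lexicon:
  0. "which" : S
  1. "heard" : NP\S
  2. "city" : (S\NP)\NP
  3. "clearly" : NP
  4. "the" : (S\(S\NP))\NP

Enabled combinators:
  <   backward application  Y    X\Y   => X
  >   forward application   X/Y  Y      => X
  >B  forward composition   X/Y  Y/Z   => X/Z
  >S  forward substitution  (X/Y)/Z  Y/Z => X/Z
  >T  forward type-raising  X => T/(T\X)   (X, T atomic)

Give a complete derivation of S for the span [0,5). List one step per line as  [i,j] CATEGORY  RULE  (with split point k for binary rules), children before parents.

[0,5] S   <
  [0,3] S\NP   <
    [0,2] NP   <
      [0,1] "which" : S
      [1,2] "heard" : NP\S
    [2,3] "city" : (S\NP)\NP
  [3,5] S\(S\NP)   <
    [3,4] "clearly" : NP
    [4,5] "the" : (S\(S\NP))\NP

[0,1] S  lex  "which"
[1,2] NP\S  lex  "heard"
[0,2] NP  <  k=1
[2,3] (S\NP)\NP  lex  "city"
[0,3] S\NP  <  k=2
[3,4] NP  lex  "clearly"
[4,5] (S\(S\NP))\NP  lex  "the"
[3,5] S\(S\NP)  <  k=4
[0,5] S  <  k=3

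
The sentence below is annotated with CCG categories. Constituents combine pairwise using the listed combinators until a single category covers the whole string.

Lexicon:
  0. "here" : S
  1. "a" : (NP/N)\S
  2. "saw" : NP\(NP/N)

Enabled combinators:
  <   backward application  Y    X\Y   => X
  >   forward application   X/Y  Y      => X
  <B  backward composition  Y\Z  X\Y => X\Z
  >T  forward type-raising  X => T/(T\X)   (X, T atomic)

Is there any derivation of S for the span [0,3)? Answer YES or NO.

NO

S (NP/N)\S NP\(NP/N)
CKY chart[0,3] = {N/(N\NP), NP, NP/(NP\NP), PP/(PP\NP), S/(S\NP)}; S ∉ chart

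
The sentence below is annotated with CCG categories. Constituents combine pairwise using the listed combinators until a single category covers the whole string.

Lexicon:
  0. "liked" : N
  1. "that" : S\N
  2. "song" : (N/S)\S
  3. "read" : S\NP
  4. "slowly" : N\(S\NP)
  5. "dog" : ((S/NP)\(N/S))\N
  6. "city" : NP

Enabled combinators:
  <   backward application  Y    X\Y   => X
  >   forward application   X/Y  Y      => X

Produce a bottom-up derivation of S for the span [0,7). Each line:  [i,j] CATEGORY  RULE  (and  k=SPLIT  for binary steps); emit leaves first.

[0,1] N  lex  "liked"
[1,2] S\N  lex  "that"
[0,2] S  <  k=1
[2,3] (N/S)\S  lex  "song"
[0,3] N/S  <  k=2
[3,4] S\NP  lex  "read"
[4,5] N\(S\NP)  lex  "slowly"
[3,5] N  <  k=4
[5,6] ((S/NP)\(N/S))\N  lex  "dog"
[3,6] (S/NP)\(N/S)  <  k=5
[0,6] S/NP  <  k=3
[6,7] NP  lex  "city"
[0,7] S  >  k=6

[0,7] S   >
  [0,6] S/NP   <
    [0,3] N/S   <
      [0,2] S   <
        [0,1] "liked" : N
        [1,2] "that" : S\N
      [2,3] "song" : (N/S)\S
    [3,6] (S/NP)\(N/S)   <
      [3,5] N   <
        [3,4] "read" : S\NP
        [4,5] "slowly" : N\(S\NP)
      [5,6] "dog" : ((S/NP)\(N/S))\N
  [6,7] "city" : NP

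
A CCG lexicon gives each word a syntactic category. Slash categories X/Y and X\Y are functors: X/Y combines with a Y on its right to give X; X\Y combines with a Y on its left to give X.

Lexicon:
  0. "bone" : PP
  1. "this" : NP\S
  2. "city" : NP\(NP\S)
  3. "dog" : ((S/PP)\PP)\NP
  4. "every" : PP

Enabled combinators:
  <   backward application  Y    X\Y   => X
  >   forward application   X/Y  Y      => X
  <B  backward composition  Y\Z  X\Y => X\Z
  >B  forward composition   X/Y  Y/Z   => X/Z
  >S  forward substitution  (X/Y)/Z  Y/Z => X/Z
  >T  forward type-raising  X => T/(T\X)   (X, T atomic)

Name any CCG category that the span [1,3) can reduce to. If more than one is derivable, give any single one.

[0,5] S   >
  [0,4] S/PP   <
    [0,1] "bone" : PP
    [1,4] (S/PP)\PP   <
      [1,3] NP   <
        [1,2] "this" : NP\S
        [2,3] "city" : NP\(NP\S)
      [3,4] "dog" : ((S/PP)\PP)\NP
  [4,5] "every" : PP

NP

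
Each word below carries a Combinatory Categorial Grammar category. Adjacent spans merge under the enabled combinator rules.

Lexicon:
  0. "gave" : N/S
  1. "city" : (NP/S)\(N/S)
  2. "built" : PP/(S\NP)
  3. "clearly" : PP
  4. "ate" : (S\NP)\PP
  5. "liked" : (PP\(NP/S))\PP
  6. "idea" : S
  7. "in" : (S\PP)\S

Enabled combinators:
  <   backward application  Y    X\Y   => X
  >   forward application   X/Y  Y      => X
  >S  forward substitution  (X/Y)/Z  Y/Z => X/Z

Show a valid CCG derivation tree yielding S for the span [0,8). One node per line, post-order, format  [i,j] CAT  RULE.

[0,1] N/S  lex  "gave"
[1,2] (NP/S)\(N/S)  lex  "city"
[0,2] NP/S  <  k=1
[2,3] PP/(S\NP)  lex  "built"
[3,4] PP  lex  "clearly"
[4,5] (S\NP)\PP  lex  "ate"
[3,5] S\NP  <  k=4
[2,5] PP  >  k=3
[5,6] (PP\(NP/S))\PP  lex  "liked"
[2,6] PP\(NP/S)  <  k=5
[0,6] PP  <  k=2
[6,7] S  lex  "idea"
[7,8] (S\PP)\S  lex  "in"
[6,8] S\PP  <  k=7
[0,8] S  <  k=6

[0,8] S   <
  [0,6] PP   <
    [0,2] NP/S   <
      [0,1] "gave" : N/S
      [1,2] "city" : (NP/S)\(N/S)
    [2,6] PP\(NP/S)   <
      [2,5] PP   >
        [2,3] "built" : PP/(S\NP)
        [3,5] S\NP   <
          [3,4] "clearly" : PP
          [4,5] "ate" : (S\NP)\PP
      [5,6] "liked" : (PP\(NP/S))\PP
  [6,8] S\PP   <
    [6,7] "idea" : S
    [7,8] "in" : (S\PP)\S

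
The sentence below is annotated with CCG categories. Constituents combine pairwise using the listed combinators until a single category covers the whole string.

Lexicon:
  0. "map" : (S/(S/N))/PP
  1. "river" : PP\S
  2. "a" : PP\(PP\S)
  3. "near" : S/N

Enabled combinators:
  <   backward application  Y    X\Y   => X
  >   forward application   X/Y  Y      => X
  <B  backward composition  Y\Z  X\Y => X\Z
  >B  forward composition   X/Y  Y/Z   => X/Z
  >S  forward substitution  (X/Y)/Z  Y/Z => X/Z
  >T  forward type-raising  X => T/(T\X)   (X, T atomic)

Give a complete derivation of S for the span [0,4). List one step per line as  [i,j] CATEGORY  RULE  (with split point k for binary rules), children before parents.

[0,1] (S/(S/N))/PP  lex  "map"
[1,2] PP\S  lex  "river"
[2,3] PP\(PP\S)  lex  "a"
[1,3] PP  <  k=2
[0,3] S/(S/N)  >  k=1
[3,4] S/N  lex  "near"
[0,4] S  >  k=3

[0,4] S   >
  [0,3] S/(S/N)   >
    [0,1] "map" : (S/(S/N))/PP
    [1,3] PP   <
      [1,2] "river" : PP\S
      [2,3] "a" : PP\(PP\S)
  [3,4] "near" : S/N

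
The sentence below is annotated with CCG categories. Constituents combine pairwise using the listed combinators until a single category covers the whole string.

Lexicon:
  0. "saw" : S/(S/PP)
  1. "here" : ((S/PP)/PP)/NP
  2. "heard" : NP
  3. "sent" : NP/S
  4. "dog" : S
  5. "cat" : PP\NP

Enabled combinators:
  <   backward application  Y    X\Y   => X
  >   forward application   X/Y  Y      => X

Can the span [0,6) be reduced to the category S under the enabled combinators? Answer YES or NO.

[0,6] S   >
  [0,1] "saw" : S/(S/PP)
  [1,6] S/PP   >
    [1,3] (S/PP)/PP   >
      [1,2] "here" : ((S/PP)/PP)/NP
      [2,3] "heard" : NP
    [3,6] PP   <
      [3,5] NP   >
        [3,4] "sent" : NP/S
        [4,5] "dog" : S
      [5,6] "cat" : PP\NP

YES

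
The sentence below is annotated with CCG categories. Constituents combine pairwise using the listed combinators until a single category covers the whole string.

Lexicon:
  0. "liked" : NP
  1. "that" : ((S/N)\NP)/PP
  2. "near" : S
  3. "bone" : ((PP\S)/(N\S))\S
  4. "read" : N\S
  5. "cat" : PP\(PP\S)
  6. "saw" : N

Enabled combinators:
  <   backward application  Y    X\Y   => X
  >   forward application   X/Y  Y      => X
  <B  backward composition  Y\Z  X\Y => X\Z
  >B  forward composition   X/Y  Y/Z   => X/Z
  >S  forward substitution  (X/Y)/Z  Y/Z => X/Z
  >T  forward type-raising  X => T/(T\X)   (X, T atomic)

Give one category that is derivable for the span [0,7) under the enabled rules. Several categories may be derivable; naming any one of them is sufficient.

S

[0,7] S   >
  [0,6] S/N   <
    [0,1] "liked" : NP
    [1,6] (S/N)\NP   >
      [1,2] "that" : ((S/N)\NP)/PP
      [2,6] PP   <
        [2,5] PP\S   >
          [2,4] (PP\S)/(N\S)   <
            [2,3] "near" : S
            [3,4] "bone" : ((PP\S)/(N\S))\S
          [4,5] "read" : N\S
        [5,6] "cat" : PP\(PP\S)
  [6,7] "saw" : N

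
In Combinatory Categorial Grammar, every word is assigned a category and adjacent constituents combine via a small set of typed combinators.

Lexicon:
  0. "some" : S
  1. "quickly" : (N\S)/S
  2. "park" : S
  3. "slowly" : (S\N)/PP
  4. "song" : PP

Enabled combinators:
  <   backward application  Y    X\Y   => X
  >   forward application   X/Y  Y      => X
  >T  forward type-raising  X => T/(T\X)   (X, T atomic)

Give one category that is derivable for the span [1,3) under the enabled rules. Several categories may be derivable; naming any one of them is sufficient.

N\S

[0,5] S   <
  [0,3] N   <
    [0,1] "some" : S
    [1,3] N\S   >
      [1,2] "quickly" : (N\S)/S
      [2,3] "park" : S
  [3,5] S\N   >
    [3,4] "slowly" : (S\N)/PP
    [4,5] "song" : PP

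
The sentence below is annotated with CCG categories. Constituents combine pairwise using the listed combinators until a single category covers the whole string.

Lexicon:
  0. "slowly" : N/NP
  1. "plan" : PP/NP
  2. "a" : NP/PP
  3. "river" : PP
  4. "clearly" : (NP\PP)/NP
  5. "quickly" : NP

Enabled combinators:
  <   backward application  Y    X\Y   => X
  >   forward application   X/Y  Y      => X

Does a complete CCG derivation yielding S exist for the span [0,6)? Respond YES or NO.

N/NP PP/NP NP/PP PP (NP\PP)/NP NP
CKY chart[0,6] = {N}; S ∉ chart

NO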